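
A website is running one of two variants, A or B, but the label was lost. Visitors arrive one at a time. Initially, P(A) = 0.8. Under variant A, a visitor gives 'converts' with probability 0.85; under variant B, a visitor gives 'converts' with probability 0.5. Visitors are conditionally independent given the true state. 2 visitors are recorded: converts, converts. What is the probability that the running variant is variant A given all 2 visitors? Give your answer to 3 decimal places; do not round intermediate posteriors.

After 'converts': P(A) = 0.85·0.8000 / (0.85·0.8000 + 0.5·0.2000) ≈ 0.8718
After 'converts': P(A) = 0.85·0.8718 / (0.85·0.8718 + 0.5·0.1282) ≈ 0.9204

0.920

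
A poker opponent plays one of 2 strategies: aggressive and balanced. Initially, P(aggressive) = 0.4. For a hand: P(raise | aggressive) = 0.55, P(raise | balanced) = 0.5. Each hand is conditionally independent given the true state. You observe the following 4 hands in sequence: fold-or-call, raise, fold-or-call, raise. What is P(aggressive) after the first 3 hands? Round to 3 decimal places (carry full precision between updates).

0.373

Each posterior becomes the prior for the next update.
After 'fold-or-call': P(aggressive) = 0.45·0.4000 / (0.45·0.4000 + 0.5·0.6000) ≈ 0.3750
After 'raise': P(aggressive) = 0.55·0.3750 / (0.55·0.3750 + 0.5·0.6250) ≈ 0.3976
After 'fold-or-call': P(aggressive) = 0.45·0.3976 / (0.45·0.3976 + 0.5·0.6024) ≈ 0.3726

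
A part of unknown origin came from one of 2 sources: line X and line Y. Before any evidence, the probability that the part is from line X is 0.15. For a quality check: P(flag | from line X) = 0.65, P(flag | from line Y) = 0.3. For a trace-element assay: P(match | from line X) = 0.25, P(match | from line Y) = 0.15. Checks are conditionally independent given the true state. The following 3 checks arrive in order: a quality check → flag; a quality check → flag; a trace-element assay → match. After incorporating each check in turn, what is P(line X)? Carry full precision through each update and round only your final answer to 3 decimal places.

Apply Bayes' rule sequentially, carrying P(line X) forward.
After a quality check='flag': P(line X) = 0.65·0.1500 / (0.65·0.1500 + 0.3·0.8500) ≈ 0.2766
After a quality check='flag': P(line X) = 0.65·0.2766 / (0.65·0.2766 + 0.3·0.7234) ≈ 0.4531
After a trace-element assay='match': P(line X) = 0.25·0.4531 / (0.25·0.4531 + 0.15·0.5469) ≈ 0.5800

0.580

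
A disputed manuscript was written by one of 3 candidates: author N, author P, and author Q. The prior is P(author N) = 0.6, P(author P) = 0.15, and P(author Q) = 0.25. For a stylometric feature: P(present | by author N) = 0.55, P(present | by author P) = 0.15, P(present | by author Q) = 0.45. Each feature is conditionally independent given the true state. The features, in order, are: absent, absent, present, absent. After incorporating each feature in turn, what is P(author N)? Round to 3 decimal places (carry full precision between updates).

0.480

Apply Bayes' rule sequentially, carrying P(author N) forward.
After 'absent': normaliser = 0.45·0.6000 + 0.85·0.1500 + 0.55·0.2500; P(author N) ≈ 0.5047, P(author P) ≈ 0.2383, P(author Q) ≈ 0.2570
After 'absent': normaliser = 0.45·0.5047 + 0.85·0.2383 + 0.55·0.2570; P(author N) ≈ 0.3977, P(author P) ≈ 0.3547, P(author Q) ≈ 0.2475
After 'present': normaliser = 0.55·0.3977 + 0.15·0.3547 + 0.45·0.2475; P(author N) ≈ 0.5706, P(author P) ≈ 0.1388, P(author Q) ≈ 0.2906
After 'absent': normaliser = 0.45·0.5706 + 0.85·0.1388 + 0.55·0.2906; P(author N) ≈ 0.4803, P(author P) ≈ 0.2207, P(author Q) ≈ 0.2990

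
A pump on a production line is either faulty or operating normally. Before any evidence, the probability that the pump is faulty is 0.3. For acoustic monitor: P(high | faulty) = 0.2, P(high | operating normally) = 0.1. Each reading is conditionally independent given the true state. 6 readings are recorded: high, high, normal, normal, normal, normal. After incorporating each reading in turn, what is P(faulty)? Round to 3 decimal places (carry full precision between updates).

0.517

After 'high': P(faulty) = 0.2·0.3000 / (0.2·0.3000 + 0.1·0.7000) ≈ 0.4615
After 'high': P(faulty) = 0.2·0.4615 / (0.2·0.4615 + 0.1·0.5385) ≈ 0.6316
After 'normal': P(faulty) = 0.8·0.6316 / (0.8·0.6316 + 0.9·0.3684) ≈ 0.6038
After 'normal': P(faulty) = 0.8·0.6038 / (0.8·0.6038 + 0.9·0.3962) ≈ 0.5753
After 'normal': P(faulty) = 0.8·0.5753 / (0.8·0.5753 + 0.9·0.4247) ≈ 0.5463
After 'normal': P(faulty) = 0.8·0.5463 / (0.8·0.5463 + 0.9·0.4537) ≈ 0.5170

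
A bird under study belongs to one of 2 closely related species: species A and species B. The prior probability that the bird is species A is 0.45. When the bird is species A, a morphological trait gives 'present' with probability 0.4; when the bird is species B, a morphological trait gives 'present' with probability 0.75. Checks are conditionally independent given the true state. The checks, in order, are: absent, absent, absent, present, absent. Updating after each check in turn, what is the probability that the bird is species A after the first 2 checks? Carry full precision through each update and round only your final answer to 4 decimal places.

Each posterior becomes the prior for the next update.
After 'absent': P(species A) = 0.6·0.4500 / (0.6·0.4500 + 0.25·0.5500) ≈ 0.6626
After 'absent': P(species A) = 0.6·0.6626 / (0.6·0.6626 + 0.25·0.3374) ≈ 0.8250

0.8250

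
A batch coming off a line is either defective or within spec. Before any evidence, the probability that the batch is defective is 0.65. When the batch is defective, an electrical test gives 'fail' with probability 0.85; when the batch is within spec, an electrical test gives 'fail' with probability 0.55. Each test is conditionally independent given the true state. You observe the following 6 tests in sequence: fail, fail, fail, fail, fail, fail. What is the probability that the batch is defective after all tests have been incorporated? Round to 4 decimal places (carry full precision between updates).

0.9620

After 'fail': P(defective) = 0.85·0.6500 / (0.85·0.6500 + 0.55·0.3500) ≈ 0.7416
After 'fail': P(defective) = 0.85·0.7416 / (0.85·0.7416 + 0.55·0.2584) ≈ 0.8160
After 'fail': P(defective) = 0.85·0.8160 / (0.85·0.8160 + 0.55·0.1840) ≈ 0.8727
After 'fail': P(defective) = 0.85·0.8727 / (0.85·0.8727 + 0.55·0.1273) ≈ 0.9138
After 'fail': P(defective) = 0.85·0.9138 / (0.85·0.9138 + 0.55·0.0862) ≈ 0.9424
After 'fail': P(defective) = 0.85·0.9424 / (0.85·0.9424 + 0.55·0.0576) ≈ 0.9620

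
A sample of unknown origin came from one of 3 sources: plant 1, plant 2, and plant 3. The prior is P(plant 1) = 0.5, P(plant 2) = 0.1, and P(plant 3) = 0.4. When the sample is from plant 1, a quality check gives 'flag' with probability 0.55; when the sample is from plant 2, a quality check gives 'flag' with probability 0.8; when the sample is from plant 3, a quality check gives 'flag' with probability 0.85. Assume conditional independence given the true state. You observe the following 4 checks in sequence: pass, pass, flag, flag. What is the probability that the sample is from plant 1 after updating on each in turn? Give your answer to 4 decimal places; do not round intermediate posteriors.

Each posterior becomes the prior for the next update.
After 'pass': normaliser = 0.45·0.5000 + 0.2·0.1000 + 0.15·0.4000; P(plant 1) ≈ 0.7377, P(plant 2) ≈ 0.0656, P(plant 3) ≈ 0.1967
After 'pass': normaliser = 0.45·0.7377 + 0.2·0.0656 + 0.15·0.1967; P(plant 1) ≈ 0.8862, P(plant 2) ≈ 0.0350, P(plant 3) ≈ 0.0788
After 'flag': normaliser = 0.55·0.8862 + 0.8·0.0350 + 0.85·0.0788; P(plant 1) ≈ 0.8369, P(plant 2) ≈ 0.0481, P(plant 3) ≈ 0.1150
After 'flag': normaliser = 0.55·0.8369 + 0.8·0.0481 + 0.85·0.1150; P(plant 1) ≈ 0.7717, P(plant 2) ≈ 0.0645, P(plant 3) ≈ 0.1638

0.7717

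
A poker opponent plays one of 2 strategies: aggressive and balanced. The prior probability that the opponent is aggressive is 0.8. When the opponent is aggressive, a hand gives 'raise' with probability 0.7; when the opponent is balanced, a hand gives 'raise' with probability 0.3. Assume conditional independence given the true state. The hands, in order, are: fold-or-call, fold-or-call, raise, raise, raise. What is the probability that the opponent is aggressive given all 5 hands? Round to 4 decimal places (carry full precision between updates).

After 'fold-or-call': P(aggressive) = 0.3·0.8000 / (0.3·0.8000 + 0.7·0.2000) ≈ 0.6316
After 'fold-or-call': P(aggressive) = 0.3·0.6316 / (0.3·0.6316 + 0.7·0.3684) ≈ 0.4235
After 'raise': P(aggressive) = 0.7·0.4235 / (0.7·0.4235 + 0.3·0.5765) ≈ 0.6316
After 'raise': P(aggressive) = 0.7·0.6316 / (0.7·0.6316 + 0.3·0.3684) ≈ 0.8000
After 'raise': P(aggressive) = 0.7·0.8000 / (0.7·0.8000 + 0.3·0.2000) ≈ 0.9032

0.9032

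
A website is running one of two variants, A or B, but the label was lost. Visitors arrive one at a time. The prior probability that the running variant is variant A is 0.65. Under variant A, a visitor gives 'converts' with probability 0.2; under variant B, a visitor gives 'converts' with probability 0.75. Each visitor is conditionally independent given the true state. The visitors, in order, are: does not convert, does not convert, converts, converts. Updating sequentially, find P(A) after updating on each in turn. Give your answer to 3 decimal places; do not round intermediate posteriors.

0.575

After 'does not convert': P(A) = 0.8·0.6500 / (0.8·0.6500 + 0.25·0.3500) ≈ 0.8560
After 'does not convert': P(A) = 0.8·0.8560 / (0.8·0.8560 + 0.25·0.1440) ≈ 0.9500
After 'converts': P(A) = 0.2·0.9500 / (0.2·0.9500 + 0.75·0.0500) ≈ 0.8353
After 'converts': P(A) = 0.2·0.8353 / (0.2·0.8353 + 0.75·0.1647) ≈ 0.5749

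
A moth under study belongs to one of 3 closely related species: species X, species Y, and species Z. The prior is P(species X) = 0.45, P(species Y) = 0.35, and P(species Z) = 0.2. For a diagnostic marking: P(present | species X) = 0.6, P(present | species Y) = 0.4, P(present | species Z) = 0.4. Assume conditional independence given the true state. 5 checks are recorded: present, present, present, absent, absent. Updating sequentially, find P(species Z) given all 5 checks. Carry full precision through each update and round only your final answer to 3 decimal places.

0.163

After 'present': normaliser = 0.6·0.4500 + 0.4·0.3500 + 0.4·0.2000; P(species X) ≈ 0.5510, P(species Y) ≈ 0.2857, P(species Z) ≈ 0.1633
After 'present': normaliser = 0.6·0.5510 + 0.4·0.2857 + 0.4·0.1633; P(species X) ≈ 0.6480, P(species Y) ≈ 0.2240, P(species Z) ≈ 0.1280
After 'present': normaliser = 0.6·0.6480 + 0.4·0.2240 + 0.4·0.1280; P(species X) ≈ 0.7341, P(species Y) ≈ 0.1692, P(species Z) ≈ 0.0967
After 'absent': normaliser = 0.4·0.7341 + 0.6·0.1692 + 0.6·0.0967; P(species X) ≈ 0.6480, P(species Y) ≈ 0.2240, P(species Z) ≈ 0.1280
After 'absent': normaliser = 0.4·0.6480 + 0.6·0.2240 + 0.6·0.1280; P(species X) ≈ 0.5510, P(species Y) ≈ 0.2857, P(species Z) ≈ 0.1633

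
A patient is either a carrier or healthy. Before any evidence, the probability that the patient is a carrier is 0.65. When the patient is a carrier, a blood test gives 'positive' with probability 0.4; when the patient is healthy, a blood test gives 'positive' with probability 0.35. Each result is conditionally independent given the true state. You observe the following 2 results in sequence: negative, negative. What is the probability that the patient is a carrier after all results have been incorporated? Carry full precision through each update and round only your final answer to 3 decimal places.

After 'negative': P(carrier) = 0.6·0.6500 / (0.6·0.6500 + 0.65·0.3500) ≈ 0.6316
After 'negative': P(carrier) = 0.6·0.6316 / (0.6·0.6316 + 0.65·0.3684) ≈ 0.6128

0.613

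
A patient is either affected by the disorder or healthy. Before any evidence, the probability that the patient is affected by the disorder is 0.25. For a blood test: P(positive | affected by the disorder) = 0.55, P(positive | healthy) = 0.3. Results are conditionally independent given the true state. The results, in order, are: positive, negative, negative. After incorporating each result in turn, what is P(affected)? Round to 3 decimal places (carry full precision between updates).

0.202

Apply Bayes' rule sequentially, carrying P(affected) forward.
After 'positive': P(affected) = 0.55·0.2500 / (0.55·0.2500 + 0.3·0.7500) ≈ 0.3793
After 'negative': P(affected) = 0.45·0.3793 / (0.45·0.3793 + 0.7·0.6207) ≈ 0.2821
After 'negative': P(affected) = 0.45·0.2821 / (0.45·0.2821 + 0.7·0.7179) ≈ 0.2016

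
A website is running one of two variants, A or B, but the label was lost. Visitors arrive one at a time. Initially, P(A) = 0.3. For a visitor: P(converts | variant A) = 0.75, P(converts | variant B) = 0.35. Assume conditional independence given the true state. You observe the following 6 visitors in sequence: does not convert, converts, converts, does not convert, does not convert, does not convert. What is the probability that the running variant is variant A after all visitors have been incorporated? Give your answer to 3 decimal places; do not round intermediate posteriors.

0.041

After 'does not convert': P(A) = 0.25·0.3000 / (0.25·0.3000 + 0.65·0.7000) ≈ 0.1415
After 'converts': P(A) = 0.75·0.1415 / (0.75·0.1415 + 0.35·0.8585) ≈ 0.2610
After 'converts': P(A) = 0.75·0.2610 / (0.75·0.2610 + 0.35·0.7390) ≈ 0.4308
After 'does not convert': P(A) = 0.25·0.4308 / (0.25·0.4308 + 0.65·0.5692) ≈ 0.2255
After 'does not convert': P(A) = 0.25·0.2255 / (0.25·0.2255 + 0.65·0.7745) ≈ 0.1007
After 'does not convert': P(A) = 0.25·0.1007 / (0.25·0.1007 + 0.65·0.8993) ≈ 0.0413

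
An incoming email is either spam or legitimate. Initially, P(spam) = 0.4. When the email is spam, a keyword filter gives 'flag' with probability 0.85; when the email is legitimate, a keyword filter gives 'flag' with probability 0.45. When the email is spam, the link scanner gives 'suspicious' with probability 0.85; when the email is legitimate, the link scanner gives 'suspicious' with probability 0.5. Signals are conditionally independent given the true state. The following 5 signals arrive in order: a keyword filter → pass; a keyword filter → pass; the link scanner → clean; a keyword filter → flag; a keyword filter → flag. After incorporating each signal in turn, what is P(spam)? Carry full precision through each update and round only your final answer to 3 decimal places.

Each posterior becomes the prior for the next update.
After a keyword filter='pass': P(spam) = 0.15·0.4000 / (0.15·0.4000 + 0.55·0.6000) ≈ 0.1538
After a keyword filter='pass': P(spam) = 0.15·0.1538 / (0.15·0.1538 + 0.55·0.8462) ≈ 0.0472
After the link scanner='clean': P(spam) = 0.15·0.0472 / (0.15·0.0472 + 0.5·0.9528) ≈ 0.0147
After a keyword filter='flag': P(spam) = 0.85·0.0147 / (0.85·0.0147 + 0.45·0.9853) ≈ 0.0273
After a keyword filter='flag': P(spam) = 0.85·0.0273 / (0.85·0.0273 + 0.45·0.9727) ≈ 0.0504

0.050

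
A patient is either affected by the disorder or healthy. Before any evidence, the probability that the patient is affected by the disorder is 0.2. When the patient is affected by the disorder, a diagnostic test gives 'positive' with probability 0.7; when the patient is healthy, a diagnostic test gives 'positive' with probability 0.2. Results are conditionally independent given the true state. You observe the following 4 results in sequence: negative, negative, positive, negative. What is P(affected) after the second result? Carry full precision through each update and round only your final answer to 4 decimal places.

After 'negative': P(affected) = 0.3·0.2000 / (0.3·0.2000 + 0.8·0.8000) ≈ 0.0857
After 'negative': P(affected) = 0.3·0.0857 / (0.3·0.0857 + 0.8·0.9143) ≈ 0.0340

0.0340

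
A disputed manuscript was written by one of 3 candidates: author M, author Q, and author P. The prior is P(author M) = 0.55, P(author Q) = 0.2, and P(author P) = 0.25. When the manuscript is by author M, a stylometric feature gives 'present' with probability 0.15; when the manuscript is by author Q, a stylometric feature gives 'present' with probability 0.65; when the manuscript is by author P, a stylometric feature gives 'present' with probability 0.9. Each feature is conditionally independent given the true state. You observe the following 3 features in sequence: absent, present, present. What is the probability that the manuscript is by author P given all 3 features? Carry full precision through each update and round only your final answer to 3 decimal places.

0.336

After 'absent': normaliser = 0.85·0.5500 + 0.35·0.2000 + 0.1·0.2500; P(author M) ≈ 0.8311, P(author Q) ≈ 0.1244, P(author P) ≈ 0.0444
After 'present': normaliser = 0.15·0.8311 + 0.65·0.1244 + 0.9·0.0444; P(author M) ≈ 0.5077, P(author Q) ≈ 0.3294, P(author P) ≈ 0.1629
After 'present': normaliser = 0.15·0.5077 + 0.65·0.3294 + 0.9·0.1629; P(author M) ≈ 0.1743, P(author Q) ≈ 0.4901, P(author P) ≈ 0.3356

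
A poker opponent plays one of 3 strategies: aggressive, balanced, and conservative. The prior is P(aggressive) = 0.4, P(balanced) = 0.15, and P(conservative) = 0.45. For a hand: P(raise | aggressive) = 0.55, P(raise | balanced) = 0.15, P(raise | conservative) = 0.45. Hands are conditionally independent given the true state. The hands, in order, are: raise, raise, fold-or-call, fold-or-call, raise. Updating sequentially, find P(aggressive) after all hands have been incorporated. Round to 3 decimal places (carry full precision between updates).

0.513

Each posterior becomes the prior for the next update.
After 'raise': normaliser = 0.55·0.4000 + 0.15·0.1500 + 0.45·0.4500; P(aggressive) ≈ 0.4944, P(balanced) ≈ 0.0506, P(conservative) ≈ 0.4551
After 'raise': normaliser = 0.55·0.4944 + 0.15·0.0506 + 0.45·0.4551; P(aggressive) ≈ 0.5615, P(balanced) ≈ 0.0157, P(conservative) ≈ 0.4229
After 'fold-or-call': normaliser = 0.45·0.5615 + 0.85·0.0157 + 0.55·0.4229; P(aggressive) ≈ 0.5068, P(balanced) ≈ 0.0267, P(conservative) ≈ 0.4665
After 'fold-or-call': normaliser = 0.45·0.5068 + 0.85·0.0267 + 0.55·0.4665; P(aggressive) ≈ 0.4495, P(balanced) ≈ 0.0447, P(conservative) ≈ 0.5057
After 'raise': normaliser = 0.55·0.4495 + 0.15·0.0447 + 0.45·0.5057; P(aggressive) ≈ 0.5135, P(balanced) ≈ 0.0139, P(conservative) ≈ 0.4726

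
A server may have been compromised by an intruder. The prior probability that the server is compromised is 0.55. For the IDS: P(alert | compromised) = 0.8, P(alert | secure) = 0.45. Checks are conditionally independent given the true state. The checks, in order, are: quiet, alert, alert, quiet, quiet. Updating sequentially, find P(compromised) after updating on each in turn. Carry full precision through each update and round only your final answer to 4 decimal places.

After 'quiet': P(compromised) = 0.2·0.5500 / (0.2·0.5500 + 0.55·0.4500) ≈ 0.3077
After 'alert': P(compromised) = 0.8·0.3077 / (0.8·0.3077 + 0.45·0.6923) ≈ 0.4414
After 'alert': P(compromised) = 0.8·0.4414 / (0.8·0.4414 + 0.45·0.5586) ≈ 0.5841
After 'quiet': P(compromised) = 0.2·0.5841 / (0.2·0.5841 + 0.55·0.4159) ≈ 0.3381
After 'quiet': P(compromised) = 0.2·0.3381 / (0.2·0.3381 + 0.55·0.6619) ≈ 0.1566

0.1566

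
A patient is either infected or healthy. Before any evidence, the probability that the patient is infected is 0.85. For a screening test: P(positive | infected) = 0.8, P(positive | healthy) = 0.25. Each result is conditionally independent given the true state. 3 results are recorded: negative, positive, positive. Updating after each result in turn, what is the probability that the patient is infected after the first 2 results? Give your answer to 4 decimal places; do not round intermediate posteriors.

After 'negative': P(infected) = 0.2·0.8500 / (0.2·0.8500 + 0.75·0.1500) ≈ 0.6018
After 'positive': P(infected) = 0.8·0.6018 / (0.8·0.6018 + 0.25·0.3982) ≈ 0.8286

0.8286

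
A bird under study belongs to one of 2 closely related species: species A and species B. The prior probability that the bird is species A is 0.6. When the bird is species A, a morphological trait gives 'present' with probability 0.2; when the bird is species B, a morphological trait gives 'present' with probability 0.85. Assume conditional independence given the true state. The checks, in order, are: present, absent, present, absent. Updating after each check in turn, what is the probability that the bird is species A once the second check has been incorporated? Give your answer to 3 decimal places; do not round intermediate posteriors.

After 'present': P(species A) = 0.2·0.6000 / (0.2·0.6000 + 0.85·0.4000) ≈ 0.2609
After 'absent': P(species A) = 0.8·0.2609 / (0.8·0.2609 + 0.15·0.7391) ≈ 0.6531

0.653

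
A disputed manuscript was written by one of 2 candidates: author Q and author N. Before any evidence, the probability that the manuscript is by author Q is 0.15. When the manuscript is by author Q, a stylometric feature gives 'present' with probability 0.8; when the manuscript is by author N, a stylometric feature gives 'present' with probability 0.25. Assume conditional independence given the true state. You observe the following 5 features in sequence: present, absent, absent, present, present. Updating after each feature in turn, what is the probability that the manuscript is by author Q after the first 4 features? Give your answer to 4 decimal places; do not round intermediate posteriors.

After 'present': P(author Q) = 0.8·0.1500 / (0.8·0.1500 + 0.25·0.8500) ≈ 0.3609
After 'absent': P(author Q) = 0.2·0.3609 / (0.2·0.3609 + 0.75·0.6391) ≈ 0.1309
After 'absent': P(author Q) = 0.2·0.1309 / (0.2·0.1309 + 0.75·0.8691) ≈ 0.0386
After 'present': P(author Q) = 0.8·0.0386 / (0.8·0.0386 + 0.25·0.9614) ≈ 0.1139

0.1139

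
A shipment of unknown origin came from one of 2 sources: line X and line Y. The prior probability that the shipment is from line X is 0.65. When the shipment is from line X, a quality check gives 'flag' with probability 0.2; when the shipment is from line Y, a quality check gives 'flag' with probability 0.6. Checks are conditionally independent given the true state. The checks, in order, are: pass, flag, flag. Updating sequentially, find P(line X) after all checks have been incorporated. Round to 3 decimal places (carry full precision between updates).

0.292

Each posterior becomes the prior for the next update.
After 'pass': P(line X) = 0.8·0.6500 / (0.8·0.6500 + 0.4·0.3500) ≈ 0.7879
After 'flag': P(line X) = 0.2·0.7879 / (0.2·0.7879 + 0.6·0.2121) ≈ 0.5532
After 'flag': P(line X) = 0.2·0.5532 / (0.2·0.5532 + 0.6·0.4468) ≈ 0.2921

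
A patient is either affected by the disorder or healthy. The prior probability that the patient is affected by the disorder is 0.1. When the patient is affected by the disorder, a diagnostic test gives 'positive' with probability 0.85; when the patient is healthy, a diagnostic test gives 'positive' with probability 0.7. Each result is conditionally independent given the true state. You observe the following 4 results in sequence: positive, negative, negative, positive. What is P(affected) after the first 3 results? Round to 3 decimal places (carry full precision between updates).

0.033

After 'positive': P(affected) = 0.85·0.1000 / (0.85·0.1000 + 0.7·0.9000) ≈ 0.1189
After 'negative': P(affected) = 0.15·0.1189 / (0.15·0.1189 + 0.3·0.8811) ≈ 0.0632
After 'negative': P(affected) = 0.15·0.0632 / (0.15·0.0632 + 0.3·0.9368) ≈ 0.0326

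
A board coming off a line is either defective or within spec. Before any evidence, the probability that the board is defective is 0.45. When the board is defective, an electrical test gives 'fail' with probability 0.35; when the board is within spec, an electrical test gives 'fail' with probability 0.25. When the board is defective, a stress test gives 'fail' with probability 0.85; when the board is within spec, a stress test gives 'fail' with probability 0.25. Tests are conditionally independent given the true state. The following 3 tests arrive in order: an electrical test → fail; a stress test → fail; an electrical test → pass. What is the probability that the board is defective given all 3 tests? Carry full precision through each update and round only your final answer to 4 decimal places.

0.7714

After an electrical test='fail': P(defective) = 0.35·0.4500 / (0.35·0.4500 + 0.25·0.5500) ≈ 0.5339
After a stress test='fail': P(defective) = 0.85·0.5339 / (0.85·0.5339 + 0.25·0.4661) ≈ 0.7957
After an electrical test='pass': P(defective) = 0.65·0.7957 / (0.65·0.7957 + 0.75·0.2043) ≈ 0.7714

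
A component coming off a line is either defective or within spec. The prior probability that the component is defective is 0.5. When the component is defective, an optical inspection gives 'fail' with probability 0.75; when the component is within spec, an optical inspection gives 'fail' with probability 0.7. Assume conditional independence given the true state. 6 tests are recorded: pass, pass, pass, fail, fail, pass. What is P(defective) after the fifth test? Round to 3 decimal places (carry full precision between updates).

0.399

After 'pass': P(defective) = 0.25·0.5000 / (0.25·0.5000 + 0.3·0.5000) ≈ 0.4545
After 'pass': P(defective) = 0.25·0.4545 / (0.25·0.4545 + 0.3·0.5455) ≈ 0.4098
After 'pass': P(defective) = 0.25·0.4098 / (0.25·0.4098 + 0.3·0.5902) ≈ 0.3666
After 'fail': P(defective) = 0.75·0.3666 / (0.75·0.3666 + 0.7·0.6334) ≈ 0.3827
After 'fail': P(defective) = 0.75·0.3827 / (0.75·0.3827 + 0.7·0.6173) ≈ 0.3992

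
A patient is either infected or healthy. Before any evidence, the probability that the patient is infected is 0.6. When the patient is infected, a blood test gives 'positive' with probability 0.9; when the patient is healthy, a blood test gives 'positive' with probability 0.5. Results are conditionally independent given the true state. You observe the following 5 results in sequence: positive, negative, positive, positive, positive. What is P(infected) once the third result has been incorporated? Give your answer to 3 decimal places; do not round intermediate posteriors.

Apply Bayes' rule sequentially, carrying P(infected) forward.
After 'positive': P(infected) = 0.9·0.6000 / (0.9·0.6000 + 0.5·0.4000) ≈ 0.7297
After 'negative': P(infected) = 0.1·0.7297 / (0.1·0.7297 + 0.5·0.2703) ≈ 0.3506
After 'positive': P(infected) = 0.9·0.3506 / (0.9·0.3506 + 0.5·0.6494) ≈ 0.4929

0.493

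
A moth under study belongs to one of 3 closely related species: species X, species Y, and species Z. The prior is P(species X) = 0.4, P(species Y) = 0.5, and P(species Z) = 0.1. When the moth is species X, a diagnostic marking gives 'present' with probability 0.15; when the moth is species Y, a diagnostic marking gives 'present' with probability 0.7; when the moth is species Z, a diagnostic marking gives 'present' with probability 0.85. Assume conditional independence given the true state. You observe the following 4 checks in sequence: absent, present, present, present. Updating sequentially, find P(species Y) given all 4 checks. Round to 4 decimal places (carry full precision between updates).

After 'absent': normaliser = 0.85·0.4000 + 0.3·0.5000 + 0.15·0.1000; P(species X) ≈ 0.6733, P(species Y) ≈ 0.2970, P(species Z) ≈ 0.0297
After 'present': normaliser = 0.15·0.6733 + 0.7·0.2970 + 0.85·0.0297; P(species X) ≈ 0.3022, P(species Y) ≈ 0.6222, P(species Z) ≈ 0.0756
After 'present': normaliser = 0.15·0.3022 + 0.7·0.6222 + 0.85·0.0756; P(species X) ≈ 0.0832, P(species Y) ≈ 0.7990, P(species Z) ≈ 0.1178
After 'present': normaliser = 0.15·0.0832 + 0.7·0.7990 + 0.85·0.1178; P(species X) ≈ 0.0186, P(species Y) ≈ 0.8324, P(species Z) ≈ 0.1490

0.8324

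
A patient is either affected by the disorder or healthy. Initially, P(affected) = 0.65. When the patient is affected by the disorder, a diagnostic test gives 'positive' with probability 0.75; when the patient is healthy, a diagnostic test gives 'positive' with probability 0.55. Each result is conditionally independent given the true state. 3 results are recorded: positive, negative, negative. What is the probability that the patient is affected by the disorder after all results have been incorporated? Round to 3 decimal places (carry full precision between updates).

After 'positive': P(affected) = 0.75·0.6500 / (0.75·0.6500 + 0.55·0.3500) ≈ 0.7169
After 'negative': P(affected) = 0.25·0.7169 / (0.25·0.7169 + 0.45·0.2831) ≈ 0.5845
After 'negative': P(affected) = 0.25·0.5845 / (0.25·0.5845 + 0.45·0.4155) ≈ 0.4387

0.439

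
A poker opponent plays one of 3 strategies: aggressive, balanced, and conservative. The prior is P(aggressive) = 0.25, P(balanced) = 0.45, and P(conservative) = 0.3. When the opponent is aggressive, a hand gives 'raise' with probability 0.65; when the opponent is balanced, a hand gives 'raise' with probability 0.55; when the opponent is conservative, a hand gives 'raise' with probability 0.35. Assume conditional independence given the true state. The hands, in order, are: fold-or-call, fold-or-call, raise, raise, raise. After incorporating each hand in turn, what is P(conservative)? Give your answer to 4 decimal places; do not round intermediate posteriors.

0.1874

Apply Bayes' rule sequentially, carrying P(conservative) forward.
After 'fold-or-call': normaliser = 0.35·0.2500 + 0.45·0.4500 + 0.65·0.3000; P(aggressive) ≈ 0.1804, P(balanced) ≈ 0.4175, P(conservative) ≈ 0.4021
After 'fold-or-call': normaliser = 0.35·0.1804 + 0.45·0.4175 + 0.65·0.4021; P(aggressive) ≈ 0.1232, P(balanced) ≈ 0.3667, P(conservative) ≈ 0.5101
After 'raise': normaliser = 0.65·0.1232 + 0.55·0.3667 + 0.35·0.5101; P(aggressive) ≈ 0.1740, P(balanced) ≈ 0.4381, P(conservative) ≈ 0.3878
After 'raise': normaliser = 0.65·0.1740 + 0.55·0.4381 + 0.35·0.3878; P(aggressive) ≈ 0.2309, P(balanced) ≈ 0.4920, P(conservative) ≈ 0.2771
After 'raise': normaliser = 0.65·0.2309 + 0.55·0.4920 + 0.35·0.2771; P(aggressive) ≈ 0.2900, P(balanced) ≈ 0.5227, P(conservative) ≈ 0.1874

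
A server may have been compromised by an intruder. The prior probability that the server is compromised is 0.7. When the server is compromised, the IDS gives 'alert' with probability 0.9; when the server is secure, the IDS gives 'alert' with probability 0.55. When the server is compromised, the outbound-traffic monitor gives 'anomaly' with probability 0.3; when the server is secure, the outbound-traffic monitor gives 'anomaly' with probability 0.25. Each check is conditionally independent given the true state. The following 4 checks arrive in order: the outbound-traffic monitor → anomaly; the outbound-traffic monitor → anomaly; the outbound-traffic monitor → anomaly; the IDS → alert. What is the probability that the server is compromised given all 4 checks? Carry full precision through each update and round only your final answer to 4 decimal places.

After the outbound-traffic monitor='anomaly': P(compromised) = 0.3·0.7000 / (0.3·0.7000 + 0.25·0.3000) ≈ 0.7368
After the outbound-traffic monitor='anomaly': P(compromised) = 0.3·0.7368 / (0.3·0.7368 + 0.25·0.2632) ≈ 0.7706
After the outbound-traffic monitor='anomaly': P(compromised) = 0.3·0.7706 / (0.3·0.7706 + 0.25·0.2294) ≈ 0.8013
After the IDS='alert': P(compromised) = 0.9·0.8013 / (0.9·0.8013 + 0.55·0.1987) ≈ 0.8684

0.8684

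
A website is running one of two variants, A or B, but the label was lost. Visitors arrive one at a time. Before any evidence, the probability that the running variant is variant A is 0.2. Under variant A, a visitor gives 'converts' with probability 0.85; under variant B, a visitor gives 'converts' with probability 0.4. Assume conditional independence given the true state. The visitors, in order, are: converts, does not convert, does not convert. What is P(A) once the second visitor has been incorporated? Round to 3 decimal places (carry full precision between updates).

0.117

After 'converts': P(A) = 0.85·0.2000 / (0.85·0.2000 + 0.4·0.8000) ≈ 0.3469
After 'does not convert': P(A) = 0.15·0.3469 / (0.15·0.3469 + 0.6·0.6531) ≈ 0.1172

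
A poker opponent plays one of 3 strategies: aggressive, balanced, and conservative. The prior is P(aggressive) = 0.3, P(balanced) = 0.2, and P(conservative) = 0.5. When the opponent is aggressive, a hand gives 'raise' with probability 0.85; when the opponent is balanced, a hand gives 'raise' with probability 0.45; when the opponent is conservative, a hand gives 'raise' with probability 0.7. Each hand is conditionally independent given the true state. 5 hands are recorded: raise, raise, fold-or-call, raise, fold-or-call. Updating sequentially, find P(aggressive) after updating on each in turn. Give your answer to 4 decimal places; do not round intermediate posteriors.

After 'raise': normaliser = 0.85·0.3000 + 0.45·0.2000 + 0.7·0.5000; P(aggressive) ≈ 0.3669, P(balanced) ≈ 0.1295, P(conservative) ≈ 0.5036
After 'raise': normaliser = 0.85·0.3669 + 0.45·0.1295 + 0.7·0.5036; P(aggressive) ≈ 0.4316, P(balanced) ≈ 0.0806, P(conservative) ≈ 0.4878
After 'fold-or-call': normaliser = 0.15·0.4316 + 0.55·0.0806 + 0.3·0.4878; P(aggressive) ≈ 0.2534, P(balanced) ≈ 0.1736, P(conservative) ≈ 0.5729
After 'raise': normaliser = 0.85·0.2534 + 0.45·0.1736 + 0.7·0.5729; P(aggressive) ≈ 0.3101, P(balanced) ≈ 0.1125, P(conservative) ≈ 0.5774
After 'fold-or-call': normaliser = 0.15·0.3101 + 0.55·0.1125 + 0.3·0.5774; P(aggressive) ≈ 0.1652, P(balanced) ≈ 0.2197, P(conservative) ≈ 0.6151

0.1652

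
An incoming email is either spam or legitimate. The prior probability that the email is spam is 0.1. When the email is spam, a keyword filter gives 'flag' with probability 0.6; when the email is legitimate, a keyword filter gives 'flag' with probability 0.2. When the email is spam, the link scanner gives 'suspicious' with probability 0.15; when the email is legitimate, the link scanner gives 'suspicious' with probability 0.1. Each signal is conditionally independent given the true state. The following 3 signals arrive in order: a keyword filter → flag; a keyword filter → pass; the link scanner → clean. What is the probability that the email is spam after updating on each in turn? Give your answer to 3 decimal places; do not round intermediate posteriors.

0.136

Each posterior becomes the prior for the next update.
After a keyword filter='flag': P(spam) = 0.6·0.1000 / (0.6·0.1000 + 0.2·0.9000) ≈ 0.2500
After a keyword filter='pass': P(spam) = 0.4·0.2500 / (0.4·0.2500 + 0.8·0.7500) ≈ 0.1429
After the link scanner='clean': P(spam) = 0.85·0.1429 / (0.85·0.1429 + 0.9·0.8571) ≈ 0.1360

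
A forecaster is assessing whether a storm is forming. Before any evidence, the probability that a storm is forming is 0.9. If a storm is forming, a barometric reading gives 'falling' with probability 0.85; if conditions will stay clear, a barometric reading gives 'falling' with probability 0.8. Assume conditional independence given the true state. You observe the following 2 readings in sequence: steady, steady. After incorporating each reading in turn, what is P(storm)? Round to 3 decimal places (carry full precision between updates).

0.835

After 'steady': P(storm) = 0.15·0.9000 / (0.15·0.9000 + 0.2·0.1000) ≈ 0.8710
After 'steady': P(storm) = 0.15·0.8710 / (0.15·0.8710 + 0.2·0.1290) ≈ 0.8351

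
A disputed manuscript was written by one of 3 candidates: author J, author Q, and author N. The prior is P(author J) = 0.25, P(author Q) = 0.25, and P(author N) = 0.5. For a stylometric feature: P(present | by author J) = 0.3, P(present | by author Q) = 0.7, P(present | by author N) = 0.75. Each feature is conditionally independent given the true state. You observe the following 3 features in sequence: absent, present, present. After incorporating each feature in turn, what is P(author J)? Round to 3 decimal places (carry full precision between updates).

After 'absent': normaliser = 0.7·0.2500 + 0.3·0.2500 + 0.25·0.5000; P(author J) ≈ 0.4667, P(author Q) ≈ 0.2000, P(author N) ≈ 0.3333
After 'present': normaliser = 0.3·0.4667 + 0.7·0.2000 + 0.75·0.3333; P(author J) ≈ 0.2642, P(author Q) ≈ 0.2642, P(author N) ≈ 0.4717
After 'present': normaliser = 0.3·0.2642 + 0.7·0.2642 + 0.75·0.4717; P(author J) ≈ 0.1282, P(author Q) ≈ 0.2992, P(author N) ≈ 0.5725

0.128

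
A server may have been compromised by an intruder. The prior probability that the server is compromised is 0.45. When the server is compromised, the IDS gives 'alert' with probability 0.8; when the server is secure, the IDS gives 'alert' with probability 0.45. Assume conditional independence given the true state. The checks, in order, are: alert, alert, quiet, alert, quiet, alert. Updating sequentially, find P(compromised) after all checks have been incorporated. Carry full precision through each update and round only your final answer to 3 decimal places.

0.519

After 'alert': P(compromised) = 0.8·0.4500 / (0.8·0.4500 + 0.45·0.5500) ≈ 0.5926
After 'alert': P(compromised) = 0.8·0.5926 / (0.8·0.5926 + 0.45·0.4074) ≈ 0.7211
After 'quiet': P(compromised) = 0.2·0.7211 / (0.2·0.7211 + 0.55·0.2789) ≈ 0.4846
After 'alert': P(compromised) = 0.8·0.4846 / (0.8·0.4846 + 0.45·0.5154) ≈ 0.6257
After 'quiet': P(compromised) = 0.2·0.6257 / (0.2·0.6257 + 0.55·0.3743) ≈ 0.3781
After 'alert': P(compromised) = 0.8·0.3781 / (0.8·0.3781 + 0.45·0.6219) ≈ 0.5194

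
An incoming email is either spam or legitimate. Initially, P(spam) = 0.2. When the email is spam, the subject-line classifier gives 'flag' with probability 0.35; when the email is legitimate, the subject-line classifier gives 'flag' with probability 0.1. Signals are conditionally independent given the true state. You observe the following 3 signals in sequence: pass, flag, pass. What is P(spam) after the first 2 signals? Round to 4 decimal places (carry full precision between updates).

After 'pass': P(spam) = 0.65·0.2000 / (0.65·0.2000 + 0.9·0.8000) ≈ 0.1529
After 'flag': P(spam) = 0.35·0.1529 / (0.35·0.1529 + 0.1·0.8471) ≈ 0.3872

0.3872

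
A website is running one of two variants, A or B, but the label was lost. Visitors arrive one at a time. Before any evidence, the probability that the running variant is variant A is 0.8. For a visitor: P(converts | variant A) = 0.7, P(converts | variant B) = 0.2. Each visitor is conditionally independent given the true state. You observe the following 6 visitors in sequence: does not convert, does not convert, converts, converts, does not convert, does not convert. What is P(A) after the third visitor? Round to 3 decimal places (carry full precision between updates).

Each posterior becomes the prior for the next update.
After 'does not convert': P(A) = 0.3·0.8000 / (0.3·0.8000 + 0.8·0.2000) ≈ 0.6000
After 'does not convert': P(A) = 0.3·0.6000 / (0.3·0.6000 + 0.8·0.4000) ≈ 0.3600
After 'converts': P(A) = 0.7·0.3600 / (0.7·0.3600 + 0.2·0.6400) ≈ 0.6632

0.663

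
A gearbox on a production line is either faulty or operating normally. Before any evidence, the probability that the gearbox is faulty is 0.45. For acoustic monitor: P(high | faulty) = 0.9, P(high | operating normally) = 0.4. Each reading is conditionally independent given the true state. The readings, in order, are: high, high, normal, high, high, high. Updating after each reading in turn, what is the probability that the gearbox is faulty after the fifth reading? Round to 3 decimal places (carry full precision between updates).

Each posterior becomes the prior for the next update.
After 'high': P(faulty) = 0.9·0.4500 / (0.9·0.4500 + 0.4·0.5500) ≈ 0.6480
After 'high': P(faulty) = 0.9·0.6480 / (0.9·0.6480 + 0.4·0.3520) ≈ 0.8055
After 'normal': P(faulty) = 0.1·0.8055 / (0.1·0.8055 + 0.6·0.1945) ≈ 0.4084
After 'high': P(faulty) = 0.9·0.4084 / (0.9·0.4084 + 0.4·0.5916) ≈ 0.6083
After 'high': P(faulty) = 0.9·0.6083 / (0.9·0.6083 + 0.4·0.3917) ≈ 0.7775

0.778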